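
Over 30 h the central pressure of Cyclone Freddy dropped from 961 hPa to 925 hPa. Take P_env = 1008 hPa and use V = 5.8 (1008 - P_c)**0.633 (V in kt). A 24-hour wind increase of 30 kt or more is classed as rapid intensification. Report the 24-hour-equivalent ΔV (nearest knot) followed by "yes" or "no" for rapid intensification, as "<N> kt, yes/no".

23 kt, no

V₁: ΔP = 47, V ≈ 5.8 × 47^0.633 ≈ 66.35 kt.
V₂: ΔP = 83, V ≈ 5.8 × 83^0.633 ≈ 95.11 kt.
ΔV over 30 h = 28.76 kt → 24 h equivalent = 28.76 × 24/30 ≈ 23.01 kt.
23 kt < 30 kt ⇒ not rapid intensification.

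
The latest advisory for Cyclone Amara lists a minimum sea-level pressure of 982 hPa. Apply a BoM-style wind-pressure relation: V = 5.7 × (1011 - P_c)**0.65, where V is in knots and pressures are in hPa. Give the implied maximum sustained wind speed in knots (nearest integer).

ΔP = 1011 − 982 = 29 hPa.
29^0.65 ≈ 8.924.
V ≈ 5.7 × 8.924 ≈ 50.9 kt.

51 kt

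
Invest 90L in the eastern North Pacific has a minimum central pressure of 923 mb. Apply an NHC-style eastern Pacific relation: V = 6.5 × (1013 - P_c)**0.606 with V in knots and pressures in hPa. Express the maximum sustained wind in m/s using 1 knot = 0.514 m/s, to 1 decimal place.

ΔP = 1013 − 923 = 90 mb.
V ≈ 6.5 × 90^0.606 = 6.5 × 15.285 ≈ 99.354 kt.
99.354 × 0.514 ≈ 51.07 m/s → 51.1 m/s.

51.1 m/s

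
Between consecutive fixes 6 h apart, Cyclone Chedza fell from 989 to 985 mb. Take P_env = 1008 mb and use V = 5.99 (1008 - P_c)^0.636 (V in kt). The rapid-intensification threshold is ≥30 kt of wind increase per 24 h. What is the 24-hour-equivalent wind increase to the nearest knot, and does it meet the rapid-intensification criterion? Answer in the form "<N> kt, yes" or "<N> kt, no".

V₁: ΔP = 19, V ≈ 5.99 × 19^0.636 ≈ 38.97 kt.
V₂: ΔP = 23, V ≈ 5.99 × 23^0.636 ≈ 44.00 kt.
ΔV over 6 h = 5.03 kt → 24 h equivalent = 5.03 × 24/6 ≈ 20.12 kt.
20 kt < 30 kt ⇒ not rapid intensification.

20 kt, no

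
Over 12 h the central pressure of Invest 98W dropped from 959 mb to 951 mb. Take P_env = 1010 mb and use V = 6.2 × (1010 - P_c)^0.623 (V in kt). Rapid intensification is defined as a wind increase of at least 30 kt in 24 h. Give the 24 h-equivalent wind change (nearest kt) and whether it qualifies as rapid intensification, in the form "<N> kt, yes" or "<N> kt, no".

V₁: ΔP = 51, V ≈ 6.2 × 51^0.623 ≈ 71.81 kt.
V₂: ΔP = 59, V ≈ 6.2 × 59^0.623 ≈ 78.64 kt.
ΔV over 12 h = 6.83 kt → 24 h equivalent = 6.83 × 24/12 ≈ 13.66 kt.
14 kt < 30 kt ⇒ not rapid intensification.

14 kt, no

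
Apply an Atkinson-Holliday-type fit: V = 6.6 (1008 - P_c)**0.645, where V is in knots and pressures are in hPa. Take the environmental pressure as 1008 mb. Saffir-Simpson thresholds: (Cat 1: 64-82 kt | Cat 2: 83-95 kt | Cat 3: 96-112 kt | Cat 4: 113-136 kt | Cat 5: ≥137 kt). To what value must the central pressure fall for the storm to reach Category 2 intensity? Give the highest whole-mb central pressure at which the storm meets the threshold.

Category 2 begins at V = 83 kt.
Required ΔP = (83/6.6)^(1/0.645) = 12.576^1.550 ≈ 50.66 mb.
P_c ≤ 1008 − 50.66 = 957.34, so the highest integer P_c is 957 mb.

957 mb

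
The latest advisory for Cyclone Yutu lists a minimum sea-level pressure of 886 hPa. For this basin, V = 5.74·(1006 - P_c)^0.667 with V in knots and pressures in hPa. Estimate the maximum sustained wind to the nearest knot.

ΔP = 1006 − 886 = 120 hPa.
120^0.667 ≈ 24.368.
V ≈ 5.74 × 24.368 ≈ 139.9 kt.

140 kt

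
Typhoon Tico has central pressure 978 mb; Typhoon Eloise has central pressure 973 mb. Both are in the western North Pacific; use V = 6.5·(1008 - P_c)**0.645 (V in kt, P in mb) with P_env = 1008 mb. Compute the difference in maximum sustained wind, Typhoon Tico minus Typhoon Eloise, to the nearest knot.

-6 kt

Typhoon Tico: ΔP = 30; V ≈ 6.5 × 30^0.645 ≈ 58.30 kt.
Typhoon Eloise: ΔP = 35; V ≈ 6.5 × 35^0.645 ≈ 64.39 kt.
Difference ≈ 58.30 − 64.39 = -6.09 → -6 kt.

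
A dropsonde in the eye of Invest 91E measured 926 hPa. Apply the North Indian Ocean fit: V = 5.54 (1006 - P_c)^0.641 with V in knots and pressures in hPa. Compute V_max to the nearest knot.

92 kt

ΔP = 1006 − 926 = 80 hPa.
80^0.641 ≈ 16.591.
V ≈ 5.54 × 16.591 ≈ 91.9 kt.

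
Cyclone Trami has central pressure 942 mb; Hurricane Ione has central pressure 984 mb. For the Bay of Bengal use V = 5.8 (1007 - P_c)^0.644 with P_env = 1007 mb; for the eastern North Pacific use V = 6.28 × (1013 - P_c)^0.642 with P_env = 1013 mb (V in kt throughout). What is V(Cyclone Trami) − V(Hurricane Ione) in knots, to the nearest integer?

31 kt

Cyclone Trami: ΔP = 65; V ≈ 5.8 × 65^0.644 ≈ 85.30 kt.
Hurricane Ione: ΔP = 29; V ≈ 6.28 × 29^0.642 ≈ 54.55 kt.
Difference ≈ 85.30 − 54.55 = 30.75 → 31 kt.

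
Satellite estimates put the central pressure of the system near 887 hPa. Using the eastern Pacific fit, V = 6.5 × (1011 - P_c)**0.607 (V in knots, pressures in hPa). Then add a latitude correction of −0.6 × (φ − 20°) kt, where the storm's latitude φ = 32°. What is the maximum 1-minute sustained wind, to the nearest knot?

114 kt

ΔP = 1011 − 887 = 124 hPa.
124^0.607 ≈ 18.651.
V ≈ 6.5 × 18.651 ≈ 121.2 kt.
Latitude correction: −0.6 × (32 − 20) = -7.2 kt.
Corrected V ≈ 114 kt → 114 kt.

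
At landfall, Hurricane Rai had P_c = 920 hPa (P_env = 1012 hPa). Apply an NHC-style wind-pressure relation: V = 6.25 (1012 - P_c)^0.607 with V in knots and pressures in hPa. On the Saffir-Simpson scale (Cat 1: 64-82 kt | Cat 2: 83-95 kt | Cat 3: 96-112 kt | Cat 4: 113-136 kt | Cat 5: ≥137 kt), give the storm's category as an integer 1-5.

ΔP = 1012 − 920 = 92 hPa.
V ≈ 6.25 × 92^0.607 = 6.25 × 15.56 ≈ 97 kt.
97 kt falls in the Category 3 band.

3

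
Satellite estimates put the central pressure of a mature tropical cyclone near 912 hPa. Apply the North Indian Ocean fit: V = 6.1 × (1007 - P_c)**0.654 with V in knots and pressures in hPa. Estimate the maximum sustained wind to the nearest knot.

ΔP = 1007 − 912 = 95 hPa.
95^0.654 ≈ 19.653.
V ≈ 6.1 × 19.653 ≈ 119.9 kt.

120 kt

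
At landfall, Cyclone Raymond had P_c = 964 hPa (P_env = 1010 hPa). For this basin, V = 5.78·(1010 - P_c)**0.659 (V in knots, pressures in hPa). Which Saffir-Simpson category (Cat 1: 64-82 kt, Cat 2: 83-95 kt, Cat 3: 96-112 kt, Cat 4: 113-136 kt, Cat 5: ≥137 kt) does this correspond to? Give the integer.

1

ΔP = 1010 − 964 = 46 hPa.
V ≈ 5.78 × 46^0.659 = 5.78 × 12.47 ≈ 72 kt.
72 kt falls in the Category 1 band.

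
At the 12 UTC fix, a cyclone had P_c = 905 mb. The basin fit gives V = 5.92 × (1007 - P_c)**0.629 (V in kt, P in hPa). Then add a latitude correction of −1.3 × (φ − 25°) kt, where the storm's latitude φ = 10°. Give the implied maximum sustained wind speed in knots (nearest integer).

128 kt

ΔP = 1007 − 905 = 102 mb.
102^0.629 ≈ 18.340.
V ≈ 5.92 × 18.340 ≈ 108.6 kt.
Latitude correction: −1.3 × (10 − 25) = 19.5 kt.
Corrected V ≈ 128.1 kt → 128 kt.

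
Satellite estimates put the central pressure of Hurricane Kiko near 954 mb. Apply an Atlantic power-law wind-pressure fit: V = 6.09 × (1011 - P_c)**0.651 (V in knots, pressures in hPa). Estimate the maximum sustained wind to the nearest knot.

ΔP = 1011 − 954 = 57 mb.
57^0.651 ≈ 13.902.
V ≈ 6.09 × 13.902 ≈ 84.7 kt.

85 kt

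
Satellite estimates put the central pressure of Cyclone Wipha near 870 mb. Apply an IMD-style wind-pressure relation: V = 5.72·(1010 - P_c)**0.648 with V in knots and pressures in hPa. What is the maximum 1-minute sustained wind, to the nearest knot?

ΔP = 1010 − 870 = 140 mb.
140^0.648 ≈ 24.586.
V ≈ 5.72 × 24.586 ≈ 140.6 kt.

141 kt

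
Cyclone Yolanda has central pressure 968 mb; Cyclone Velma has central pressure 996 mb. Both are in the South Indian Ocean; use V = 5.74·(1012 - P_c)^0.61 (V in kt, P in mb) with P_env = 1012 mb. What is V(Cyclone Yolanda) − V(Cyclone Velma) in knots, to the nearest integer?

Cyclone Yolanda: ΔP = 44; V ≈ 5.74 × 44^0.61 ≈ 57.73 kt.
Cyclone Velma: ΔP = 16; V ≈ 5.74 × 16^0.61 ≈ 31.15 kt.
Difference ≈ 57.73 − 31.15 = 26.58 → 27 kt.

27 kt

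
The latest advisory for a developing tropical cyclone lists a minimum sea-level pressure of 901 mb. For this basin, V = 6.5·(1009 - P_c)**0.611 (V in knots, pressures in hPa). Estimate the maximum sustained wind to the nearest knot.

114 kt

ΔP = 1009 − 901 = 108 mb.
108^0.611 ≈ 17.475.
V ≈ 6.5 × 17.475 ≈ 113.6 kt.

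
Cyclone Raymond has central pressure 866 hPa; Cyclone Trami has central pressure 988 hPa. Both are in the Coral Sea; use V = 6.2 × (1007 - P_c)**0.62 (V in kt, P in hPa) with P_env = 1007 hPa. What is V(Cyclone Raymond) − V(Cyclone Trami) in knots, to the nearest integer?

95 kt

Cyclone Raymond: ΔP = 141; V ≈ 6.2 × 141^0.62 ≈ 133.32 kt.
Cyclone Trami: ΔP = 19; V ≈ 6.2 × 19^0.62 ≈ 38.48 kt.
Difference ≈ 133.32 − 38.48 = 94.84 → 95 kt.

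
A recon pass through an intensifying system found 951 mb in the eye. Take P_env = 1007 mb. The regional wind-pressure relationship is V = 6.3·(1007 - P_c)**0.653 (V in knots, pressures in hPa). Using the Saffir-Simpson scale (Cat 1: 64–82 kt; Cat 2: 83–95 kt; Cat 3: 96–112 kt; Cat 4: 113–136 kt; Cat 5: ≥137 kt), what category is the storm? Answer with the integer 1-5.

ΔP = 1007 − 951 = 56 mb.
V ≈ 6.3 × 56^0.653 = 6.3 × 13.85 ≈ 87 kt.
87 kt falls in the Category 2 band.

2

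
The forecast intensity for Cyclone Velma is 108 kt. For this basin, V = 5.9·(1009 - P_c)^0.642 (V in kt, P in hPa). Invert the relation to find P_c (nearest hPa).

ΔP = (V / 5.9)^(1/0.642) = (108/5.9)^1.558.
108/5.9 = 18.305; 18.305^1.558 ≈ 92.60 hPa.
P_c = 1009 − 92.60 = 916.40 ≈ 916 hPa.

916 hPa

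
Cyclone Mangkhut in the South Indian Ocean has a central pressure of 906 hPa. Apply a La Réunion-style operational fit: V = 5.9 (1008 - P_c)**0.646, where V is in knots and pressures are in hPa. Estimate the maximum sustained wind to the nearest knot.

ΔP = 1008 − 906 = 102 hPa.
102^0.646 ≈ 19.841.
V ≈ 5.9 × 19.841 ≈ 117.1 kt.

117 kt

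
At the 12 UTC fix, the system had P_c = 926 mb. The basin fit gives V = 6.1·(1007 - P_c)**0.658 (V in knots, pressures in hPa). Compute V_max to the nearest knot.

ΔP = 1007 − 926 = 81 mb.
81^0.658 ≈ 18.021.
V ≈ 6.1 × 18.021 ≈ 109.9 kt.

110 kt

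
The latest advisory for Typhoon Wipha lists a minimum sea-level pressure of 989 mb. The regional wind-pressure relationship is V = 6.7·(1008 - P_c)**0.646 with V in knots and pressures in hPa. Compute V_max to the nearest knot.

ΔP = 1008 − 989 = 19 mb.
19^0.646 ≈ 6.700.
V ≈ 6.7 × 6.700 ≈ 44.9 kt.

45 kt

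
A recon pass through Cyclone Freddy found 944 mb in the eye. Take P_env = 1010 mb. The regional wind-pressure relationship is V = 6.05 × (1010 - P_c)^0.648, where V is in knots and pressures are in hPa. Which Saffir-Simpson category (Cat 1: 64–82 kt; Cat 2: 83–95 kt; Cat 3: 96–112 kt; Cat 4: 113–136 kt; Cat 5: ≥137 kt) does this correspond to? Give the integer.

2

ΔP = 1010 − 944 = 66 mb.
V ≈ 6.05 × 66^0.648 = 6.05 × 15.10 ≈ 91 kt.
91 kt falls in the Category 2 band.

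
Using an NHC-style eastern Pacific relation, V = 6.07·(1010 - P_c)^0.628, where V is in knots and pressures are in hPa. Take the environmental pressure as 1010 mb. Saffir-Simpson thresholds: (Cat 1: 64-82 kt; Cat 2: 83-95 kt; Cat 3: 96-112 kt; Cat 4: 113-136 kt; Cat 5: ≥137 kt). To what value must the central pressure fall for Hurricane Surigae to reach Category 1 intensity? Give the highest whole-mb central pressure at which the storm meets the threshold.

Category 1 begins at V = 64 kt.
Required ΔP = (64/6.07)^(1/0.628) = 10.544^1.592 ≈ 42.56 mb.
P_c ≤ 1010 − 42.56 = 967.44, so the highest integer P_c is 967 mb.

967 mb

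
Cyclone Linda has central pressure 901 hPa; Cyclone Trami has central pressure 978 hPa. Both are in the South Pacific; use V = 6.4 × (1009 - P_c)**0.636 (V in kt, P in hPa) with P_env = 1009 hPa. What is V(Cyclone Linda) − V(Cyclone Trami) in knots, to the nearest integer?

69 kt

Cyclone Linda: ΔP = 108; V ≈ 6.4 × 108^0.636 ≈ 125.73 kt.
Cyclone Trami: ΔP = 31; V ≈ 6.4 × 31^0.636 ≈ 56.84 kt.
Difference ≈ 125.73 − 56.84 = 68.89 → 69 kt.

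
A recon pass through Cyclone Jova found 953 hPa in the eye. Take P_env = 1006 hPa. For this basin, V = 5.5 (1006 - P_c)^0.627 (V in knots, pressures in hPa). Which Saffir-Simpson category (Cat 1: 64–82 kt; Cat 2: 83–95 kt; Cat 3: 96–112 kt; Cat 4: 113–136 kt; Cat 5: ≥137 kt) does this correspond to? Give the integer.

ΔP = 1006 − 953 = 53 hPa.
V ≈ 5.5 × 53^0.627 = 5.5 × 12.05 ≈ 66 kt.
66 kt falls in the Category 1 band.

1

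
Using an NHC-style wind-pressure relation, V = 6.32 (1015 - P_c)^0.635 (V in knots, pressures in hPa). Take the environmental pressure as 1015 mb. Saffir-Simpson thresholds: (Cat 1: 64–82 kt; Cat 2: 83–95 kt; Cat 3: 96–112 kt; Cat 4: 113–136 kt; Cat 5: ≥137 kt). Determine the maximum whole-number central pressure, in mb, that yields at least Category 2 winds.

957 mb

Category 2 begins at V = 83 kt.
Required ΔP = (83/6.32)^(1/0.635) = 13.133^1.575 ≈ 57.70 mb.
P_c ≤ 1015 − 57.70 = 957.30, so the highest integer P_c is 957 mb.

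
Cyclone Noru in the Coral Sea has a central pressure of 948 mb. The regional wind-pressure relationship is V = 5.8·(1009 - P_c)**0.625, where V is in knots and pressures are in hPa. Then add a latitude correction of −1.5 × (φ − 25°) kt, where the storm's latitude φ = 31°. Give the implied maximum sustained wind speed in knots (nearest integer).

ΔP = 1009 − 948 = 61 mb.
61^0.625 ≈ 13.057.
V ≈ 5.8 × 13.057 ≈ 75.7 kt.
Latitude correction: −1.5 × (31 − 25) = -9 kt.
Corrected V ≈ 66.7 kt → 67 kt.

67 kt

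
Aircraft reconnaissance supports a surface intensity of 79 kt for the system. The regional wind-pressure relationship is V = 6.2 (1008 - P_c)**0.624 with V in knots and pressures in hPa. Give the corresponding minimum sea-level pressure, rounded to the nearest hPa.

ΔP = (V / 6.2)^(1/0.624) = (79/6.2)^1.603.
79/6.2 = 12.742; 12.742^1.603 ≈ 59.05 hPa.
P_c = 1008 − 59.05 = 948.95 ≈ 949 hPa.

949 hPa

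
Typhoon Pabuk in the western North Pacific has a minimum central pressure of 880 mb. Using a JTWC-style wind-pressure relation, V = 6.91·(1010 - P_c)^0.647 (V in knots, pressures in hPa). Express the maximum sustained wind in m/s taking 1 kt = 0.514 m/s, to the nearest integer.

83 m/s

ΔP = 1010 − 880 = 130 mb.
V ≈ 6.91 × 130^0.647 = 6.91 × 23.320 ≈ 161.139 kt.
161.139 × 0.514 ≈ 82.83 m/s → 83 m/s.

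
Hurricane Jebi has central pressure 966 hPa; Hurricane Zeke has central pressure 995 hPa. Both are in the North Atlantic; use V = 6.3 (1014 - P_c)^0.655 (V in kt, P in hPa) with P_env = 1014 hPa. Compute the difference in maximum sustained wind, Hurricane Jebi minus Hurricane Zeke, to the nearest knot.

36 kt

Hurricane Jebi: ΔP = 48; V ≈ 6.3 × 48^0.655 ≈ 79.53 kt.
Hurricane Zeke: ΔP = 19; V ≈ 6.3 × 19^0.655 ≈ 43.34 kt.
Difference ≈ 79.53 − 43.34 = 36.19 → 36 kt.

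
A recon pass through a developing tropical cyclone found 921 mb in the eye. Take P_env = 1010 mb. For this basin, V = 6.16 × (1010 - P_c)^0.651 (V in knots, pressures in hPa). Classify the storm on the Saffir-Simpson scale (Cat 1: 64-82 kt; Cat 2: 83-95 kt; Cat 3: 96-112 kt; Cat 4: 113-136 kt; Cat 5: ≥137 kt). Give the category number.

4

ΔP = 1010 − 921 = 89 mb.
V ≈ 6.16 × 89^0.651 = 6.16 × 18.58 ≈ 114 kt.
114 kt falls in the Category 4 band.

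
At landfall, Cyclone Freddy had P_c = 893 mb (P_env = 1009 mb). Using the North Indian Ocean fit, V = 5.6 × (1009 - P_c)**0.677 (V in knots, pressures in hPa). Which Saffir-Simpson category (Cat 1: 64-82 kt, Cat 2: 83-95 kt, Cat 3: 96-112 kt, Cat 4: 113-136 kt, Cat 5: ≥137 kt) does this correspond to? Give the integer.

5

ΔP = 1009 − 893 = 116 mb.
V ≈ 5.6 × 116^0.677 = 5.6 × 24.98 ≈ 140 kt.
140 kt falls in the Category 5 band.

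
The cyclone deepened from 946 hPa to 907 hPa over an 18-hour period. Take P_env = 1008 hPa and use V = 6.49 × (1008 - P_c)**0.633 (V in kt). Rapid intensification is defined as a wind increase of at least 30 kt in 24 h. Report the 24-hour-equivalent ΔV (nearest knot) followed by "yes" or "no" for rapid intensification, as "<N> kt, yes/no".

43 kt, yes

V₁: ΔP = 62, V ≈ 6.49 × 62^0.633 ≈ 88.48 kt.
V₂: ΔP = 101, V ≈ 6.49 × 101^0.633 ≈ 120.50 kt.
ΔV over 18 h = 32.02 kt → 24 h equivalent = 32.02 × 24/18 ≈ 42.69 kt.
43 kt ≥ 30 kt ⇒ rapid intensification.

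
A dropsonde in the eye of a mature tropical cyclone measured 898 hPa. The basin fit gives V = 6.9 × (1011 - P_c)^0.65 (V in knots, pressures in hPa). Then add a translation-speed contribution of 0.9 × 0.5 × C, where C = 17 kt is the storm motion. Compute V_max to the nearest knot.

157 kt

ΔP = 1011 − 898 = 113 hPa.
113^0.65 ≈ 21.602.
V ≈ 6.9 × 21.602 ≈ 149.1 kt.
Translation term: 0.9 × 0.5 × 17 = 7.65 kt.
Corrected V ≈ 156.75 kt → 157 kt.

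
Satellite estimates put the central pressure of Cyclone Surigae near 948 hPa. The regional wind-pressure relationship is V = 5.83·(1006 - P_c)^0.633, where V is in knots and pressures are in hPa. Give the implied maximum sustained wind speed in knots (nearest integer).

76 kt

ΔP = 1006 − 948 = 58 hPa.
58^0.633 ≈ 13.069.
V ≈ 5.83 × 13.069 ≈ 76.2 kt.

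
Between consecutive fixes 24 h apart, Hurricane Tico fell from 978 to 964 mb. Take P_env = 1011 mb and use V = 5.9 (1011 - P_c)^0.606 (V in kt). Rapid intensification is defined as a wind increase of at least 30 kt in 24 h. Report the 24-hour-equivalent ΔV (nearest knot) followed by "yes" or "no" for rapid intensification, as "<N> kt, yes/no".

V₁: ΔP = 33, V ≈ 5.9 × 33^0.606 ≈ 49.10 kt.
V₂: ΔP = 47, V ≈ 5.9 × 47^0.606 ≈ 60.83 kt.
ΔV over 24 h = 11.73 kt → 24 h equivalent = 11.73 × 24/24 ≈ 11.73 kt.
12 kt < 30 kt ⇒ not rapid intensification.

12 kt, no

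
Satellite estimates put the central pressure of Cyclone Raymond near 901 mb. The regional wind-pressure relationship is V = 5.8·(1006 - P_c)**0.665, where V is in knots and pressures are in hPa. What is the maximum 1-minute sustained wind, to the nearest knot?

ΔP = 1006 − 901 = 105 mb.
105^0.665 ≈ 22.085.
V ≈ 5.8 × 22.085 ≈ 128.1 kt.

128 kt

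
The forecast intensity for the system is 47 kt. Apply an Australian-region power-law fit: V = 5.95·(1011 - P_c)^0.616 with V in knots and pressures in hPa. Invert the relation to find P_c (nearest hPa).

ΔP = (V / 5.95)^(1/0.616) = (47/5.95)^1.623.
47/5.95 = 7.899; 7.899^1.623 ≈ 28.65 hPa.
P_c = 1011 − 28.65 = 982.35 ≈ 982 hPa.

982 hPa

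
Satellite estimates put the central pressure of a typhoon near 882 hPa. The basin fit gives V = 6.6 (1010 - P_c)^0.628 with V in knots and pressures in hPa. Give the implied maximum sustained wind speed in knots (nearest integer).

139 kt

ΔP = 1010 − 882 = 128 hPa.
128^0.628 ≈ 21.054.
V ≈ 6.6 × 21.054 ≈ 139.0 kt.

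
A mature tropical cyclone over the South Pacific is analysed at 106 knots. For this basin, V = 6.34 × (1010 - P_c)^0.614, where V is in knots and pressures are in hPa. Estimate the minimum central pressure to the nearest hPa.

ΔP = (V / 6.34)^(1/0.614) = (106/6.34)^1.629.
106/6.34 = 16.719; 16.719^1.629 ≈ 98.22 hPa.
P_c = 1010 − 98.22 = 911.78 ≈ 912 hPa.

912 hPa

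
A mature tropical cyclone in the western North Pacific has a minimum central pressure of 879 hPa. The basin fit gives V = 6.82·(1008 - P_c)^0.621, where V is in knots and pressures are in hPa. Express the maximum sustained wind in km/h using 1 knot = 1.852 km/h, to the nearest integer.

258 km/h

ΔP = 1008 − 879 = 129 hPa.
V ≈ 6.82 × 129^0.621 = 6.82 × 20.449 ≈ 139.464 kt.
139.464 × 1.852 ≈ 258.29 km/h → 258 km/h.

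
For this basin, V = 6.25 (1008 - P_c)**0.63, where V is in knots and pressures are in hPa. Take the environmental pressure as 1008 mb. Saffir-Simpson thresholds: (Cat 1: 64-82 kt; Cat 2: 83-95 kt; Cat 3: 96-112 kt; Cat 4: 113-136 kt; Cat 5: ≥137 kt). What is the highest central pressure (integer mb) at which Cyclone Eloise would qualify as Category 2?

947 mb

Category 2 begins at V = 83 kt.
Required ΔP = (83/6.25)^(1/0.63) = 13.280^1.587 ≈ 60.65 mb.
P_c ≤ 1008 − 60.65 = 947.35, so the highest integer P_c is 947 mb.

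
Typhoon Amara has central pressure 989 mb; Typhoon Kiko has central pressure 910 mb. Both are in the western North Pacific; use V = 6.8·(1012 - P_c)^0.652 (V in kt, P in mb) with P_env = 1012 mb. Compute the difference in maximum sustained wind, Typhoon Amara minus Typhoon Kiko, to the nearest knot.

-86 kt

Typhoon Amara: ΔP = 23; V ≈ 6.8 × 23^0.652 ≈ 52.52 kt.
Typhoon Kiko: ΔP = 102; V ≈ 6.8 × 102^0.652 ≈ 138.71 kt.
Difference ≈ 52.52 − 138.71 = -86.19 → -86 kt.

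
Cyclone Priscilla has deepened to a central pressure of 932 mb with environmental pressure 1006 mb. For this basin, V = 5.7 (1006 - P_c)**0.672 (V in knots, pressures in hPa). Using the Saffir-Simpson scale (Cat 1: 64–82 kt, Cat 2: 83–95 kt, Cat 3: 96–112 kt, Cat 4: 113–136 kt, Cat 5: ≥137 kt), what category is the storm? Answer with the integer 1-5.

3

ΔP = 1006 − 932 = 74 mb.
V ≈ 5.7 × 74^0.672 = 5.7 × 18.04 ≈ 103 kt.
103 kt falls in the Category 3 band.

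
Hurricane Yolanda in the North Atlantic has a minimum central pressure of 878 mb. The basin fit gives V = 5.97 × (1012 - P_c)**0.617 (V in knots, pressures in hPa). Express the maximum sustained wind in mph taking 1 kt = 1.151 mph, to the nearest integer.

141 mph

ΔP = 1012 − 878 = 134 mb.
V ≈ 5.97 × 134^0.617 = 5.97 × 20.532 ≈ 122.574 kt.
122.574 × 1.151 ≈ 141.08 mph → 141 mph.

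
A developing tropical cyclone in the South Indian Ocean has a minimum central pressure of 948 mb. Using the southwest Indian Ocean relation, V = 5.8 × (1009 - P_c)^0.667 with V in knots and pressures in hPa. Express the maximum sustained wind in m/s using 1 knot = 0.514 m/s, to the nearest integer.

ΔP = 1009 − 948 = 61 mb.
V ≈ 5.8 × 61^0.667 = 5.8 × 15.517 ≈ 90.000 kt.
90.000 × 0.514 ≈ 46.26 m/s → 46 m/s.

46 m/s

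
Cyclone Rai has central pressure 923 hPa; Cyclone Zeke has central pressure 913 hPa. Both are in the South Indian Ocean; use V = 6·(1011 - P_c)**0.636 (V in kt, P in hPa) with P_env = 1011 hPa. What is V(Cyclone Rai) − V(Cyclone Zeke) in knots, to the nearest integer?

-7 kt

Cyclone Rai: ΔP = 88; V ≈ 6 × 88^0.636 ≈ 103.48 kt.
Cyclone Zeke: ΔP = 98; V ≈ 6 × 98^0.636 ≈ 110.81 kt.
Difference ≈ 103.48 − 110.81 = -7.33 → -7 kt.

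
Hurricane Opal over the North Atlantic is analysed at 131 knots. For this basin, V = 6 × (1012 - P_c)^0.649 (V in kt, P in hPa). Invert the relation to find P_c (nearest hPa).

896 hPa

ΔP = (V / 6)^(1/0.649) = (131/6)^1.541.
131/6 = 21.833; 21.833^1.541 ≈ 115.71 hPa.
P_c = 1012 − 115.71 = 896.29 ≈ 896 hPa.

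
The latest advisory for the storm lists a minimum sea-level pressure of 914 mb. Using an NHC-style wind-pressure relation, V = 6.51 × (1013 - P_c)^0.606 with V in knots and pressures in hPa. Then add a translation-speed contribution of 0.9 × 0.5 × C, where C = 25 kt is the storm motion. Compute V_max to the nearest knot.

117 kt

ΔP = 1013 − 914 = 99 mb.
99^0.606 ≈ 16.194.
V ≈ 6.51 × 16.194 ≈ 105.4 kt.
Translation term: 0.9 × 0.5 × 25 = 11.25 kt.
Corrected V ≈ 116.65 kt → 117 kt.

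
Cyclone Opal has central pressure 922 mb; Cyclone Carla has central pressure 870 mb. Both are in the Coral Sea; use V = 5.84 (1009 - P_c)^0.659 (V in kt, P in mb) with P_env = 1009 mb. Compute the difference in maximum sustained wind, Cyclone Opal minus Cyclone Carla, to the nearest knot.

Cyclone Opal: ΔP = 87; V ≈ 5.84 × 87^0.659 ≈ 110.80 kt.
Cyclone Carla: ΔP = 139; V ≈ 5.84 × 139^0.659 ≈ 150.89 kt.
Difference ≈ 110.80 − 150.89 = -40.09 → -40 kt.

-40 kt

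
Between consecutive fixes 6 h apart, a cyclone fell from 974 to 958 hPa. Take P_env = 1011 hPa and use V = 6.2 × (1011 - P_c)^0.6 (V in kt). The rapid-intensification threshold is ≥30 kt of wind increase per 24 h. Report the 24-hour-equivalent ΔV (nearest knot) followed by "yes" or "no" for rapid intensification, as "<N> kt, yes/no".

V₁: ΔP = 37, V ≈ 6.2 × 37^0.6 ≈ 54.11 kt.
V₂: ΔP = 53, V ≈ 6.2 × 53^0.6 ≈ 67.14 kt.
ΔV over 6 h = 13.03 kt → 24 h equivalent = 13.03 × 24/6 ≈ 52.12 kt.
52 kt ≥ 30 kt ⇒ rapid intensification.

52 kt, yes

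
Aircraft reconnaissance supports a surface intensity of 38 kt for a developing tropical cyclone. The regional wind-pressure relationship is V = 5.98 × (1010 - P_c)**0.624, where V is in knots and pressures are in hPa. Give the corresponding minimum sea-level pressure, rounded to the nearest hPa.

ΔP = (V / 5.98)^(1/0.624) = (38/5.98)^1.603.
38/5.98 = 6.355; 6.355^1.603 ≈ 19.36 hPa.
P_c = 1010 − 19.36 = 990.64 ≈ 991 hPa.

991 hPa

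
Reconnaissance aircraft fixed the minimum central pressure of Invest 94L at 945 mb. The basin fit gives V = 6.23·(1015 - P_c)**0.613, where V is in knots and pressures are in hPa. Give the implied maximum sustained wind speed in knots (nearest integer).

84 kt

ΔP = 1015 − 945 = 70 mb.
70^0.613 ≈ 13.522.
V ≈ 6.23 × 13.522 ≈ 84.2 kt.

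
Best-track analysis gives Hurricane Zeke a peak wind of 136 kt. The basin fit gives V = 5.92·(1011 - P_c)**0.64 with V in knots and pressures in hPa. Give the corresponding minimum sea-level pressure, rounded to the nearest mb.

877 mb

ΔP = (V / 5.92)^(1/0.64) = (136/5.92)^1.562.
136/5.92 = 22.973; 22.973^1.562 ≈ 133.94 mb.
P_c = 1011 − 133.94 = 877.06 ≈ 877 mb.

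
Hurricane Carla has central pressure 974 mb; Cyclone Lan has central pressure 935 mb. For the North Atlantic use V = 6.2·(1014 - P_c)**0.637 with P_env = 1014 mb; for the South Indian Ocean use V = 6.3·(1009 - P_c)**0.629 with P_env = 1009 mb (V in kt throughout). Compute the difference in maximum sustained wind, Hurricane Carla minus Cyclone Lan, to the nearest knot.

-29 kt

Hurricane Carla: ΔP = 40; V ≈ 6.2 × 40^0.637 ≈ 65.00 kt.
Cyclone Lan: ΔP = 74; V ≈ 6.3 × 74^0.629 ≈ 94.43 kt.
Difference ≈ 65.00 − 94.43 = -29.43 → -29 kt.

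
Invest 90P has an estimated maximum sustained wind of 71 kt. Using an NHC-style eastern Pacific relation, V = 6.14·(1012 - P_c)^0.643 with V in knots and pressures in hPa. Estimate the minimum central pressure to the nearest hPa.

ΔP = (V / 6.14)^(1/0.643) = (71/6.14)^1.555.
71/6.14 = 11.564; 11.564^1.555 ≈ 45.01 hPa.
P_c = 1012 − 45.01 = 966.99 ≈ 967 hPa.

967 hPa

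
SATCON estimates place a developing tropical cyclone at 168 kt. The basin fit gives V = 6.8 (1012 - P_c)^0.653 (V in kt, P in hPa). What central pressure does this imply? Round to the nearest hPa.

876 hPa

ΔP = (V / 6.8)^(1/0.653) = (168/6.8)^1.531.
168/6.8 = 24.706; 24.706^1.531 ≈ 135.81 hPa.
P_c = 1012 − 135.81 = 876.19 ≈ 876 hPa.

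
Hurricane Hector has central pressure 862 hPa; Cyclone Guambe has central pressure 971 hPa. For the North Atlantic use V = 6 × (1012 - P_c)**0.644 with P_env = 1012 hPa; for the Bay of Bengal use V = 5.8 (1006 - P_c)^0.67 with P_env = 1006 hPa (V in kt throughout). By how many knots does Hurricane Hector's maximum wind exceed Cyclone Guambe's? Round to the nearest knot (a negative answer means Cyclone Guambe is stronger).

Hurricane Hector: ΔP = 150; V ≈ 6 × 150^0.644 ≈ 151.20 kt.
Cyclone Guambe: ΔP = 35; V ≈ 5.8 × 35^0.67 ≈ 62.80 kt.
Difference ≈ 151.20 − 62.80 = 88.40 → 88 kt.

88 kt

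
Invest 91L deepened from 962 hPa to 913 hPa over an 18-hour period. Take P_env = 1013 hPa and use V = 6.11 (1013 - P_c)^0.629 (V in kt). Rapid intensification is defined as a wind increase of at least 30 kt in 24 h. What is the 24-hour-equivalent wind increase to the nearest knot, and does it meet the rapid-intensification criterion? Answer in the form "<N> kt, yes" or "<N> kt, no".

51 kt, yes

V₁: ΔP = 51, V ≈ 6.11 × 51^0.629 ≈ 72.46 kt.
V₂: ΔP = 100, V ≈ 6.11 × 100^0.629 ≈ 110.67 kt.
ΔV over 18 h = 38.21 kt → 24 h equivalent = 38.21 × 24/18 ≈ 50.95 kt.
51 kt ≥ 30 kt ⇒ rapid intensification.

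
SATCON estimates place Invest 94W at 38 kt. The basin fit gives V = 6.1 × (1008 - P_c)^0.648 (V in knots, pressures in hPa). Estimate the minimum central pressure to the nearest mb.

ΔP = (V / 6.1)^(1/0.648) = (38/6.1)^1.543.
38/6.1 = 6.230; 6.230^1.543 ≈ 16.83 mb.
P_c = 1008 − 16.83 = 991.17 ≈ 991 mb.

991 mb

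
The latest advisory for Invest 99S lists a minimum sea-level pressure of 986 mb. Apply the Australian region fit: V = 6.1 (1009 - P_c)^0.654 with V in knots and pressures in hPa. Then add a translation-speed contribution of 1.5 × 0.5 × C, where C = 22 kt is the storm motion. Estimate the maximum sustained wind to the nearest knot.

64 kt

ΔP = 1009 − 986 = 23 mb.
23^0.654 ≈ 7.773.
V ≈ 6.1 × 7.773 ≈ 47.4 kt.
Translation term: 1.5 × 0.5 × 22 = 16.5 kt.
Corrected V ≈ 63.9 kt → 64 kt.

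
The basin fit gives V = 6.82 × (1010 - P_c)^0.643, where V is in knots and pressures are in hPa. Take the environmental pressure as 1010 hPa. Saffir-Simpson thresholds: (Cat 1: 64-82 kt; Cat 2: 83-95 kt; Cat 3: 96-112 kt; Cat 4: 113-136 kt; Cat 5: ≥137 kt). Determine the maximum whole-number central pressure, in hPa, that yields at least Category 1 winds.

Category 1 begins at V = 64 kt.
Required ΔP = (64/6.82)^(1/0.643) = 9.384^1.555 ≈ 32.53 hPa.
P_c ≤ 1010 − 32.53 = 977.47, so the highest integer P_c is 977 hPa.

977 hPa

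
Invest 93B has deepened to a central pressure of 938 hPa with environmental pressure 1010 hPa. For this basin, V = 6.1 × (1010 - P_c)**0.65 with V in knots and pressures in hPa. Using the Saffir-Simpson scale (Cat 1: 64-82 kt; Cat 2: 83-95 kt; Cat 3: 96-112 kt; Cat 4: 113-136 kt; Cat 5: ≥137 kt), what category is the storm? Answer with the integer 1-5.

3

ΔP = 1010 − 938 = 72 hPa.
V ≈ 6.1 × 72^0.65 = 6.1 × 16.12 ≈ 98 kt.
98 kt falls in the Category 3 band.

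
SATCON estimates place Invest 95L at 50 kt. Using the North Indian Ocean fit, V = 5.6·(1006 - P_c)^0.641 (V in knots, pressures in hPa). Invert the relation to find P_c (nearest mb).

ΔP = (V / 5.6)^(1/0.641) = (50/5.6)^1.560.
50/5.6 = 8.929; 8.929^1.560 ≈ 30.43 mb.
P_c = 1006 − 30.43 = 975.57 ≈ 976 mb.

976 mb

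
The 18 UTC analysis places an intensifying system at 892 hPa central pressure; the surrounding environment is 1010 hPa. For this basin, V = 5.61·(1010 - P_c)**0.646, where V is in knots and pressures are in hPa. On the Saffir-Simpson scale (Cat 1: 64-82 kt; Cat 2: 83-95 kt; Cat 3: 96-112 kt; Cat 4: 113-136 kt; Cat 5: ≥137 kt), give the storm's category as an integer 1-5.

ΔP = 1010 − 892 = 118 hPa.
V ≈ 5.61 × 118^0.646 = 5.61 × 21.80 ≈ 122 kt.
122 kt falls in the Category 4 band.

4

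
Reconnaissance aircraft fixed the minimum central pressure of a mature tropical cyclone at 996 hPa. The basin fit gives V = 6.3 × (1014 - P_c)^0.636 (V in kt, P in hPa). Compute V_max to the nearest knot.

40 kt

ΔP = 1014 − 996 = 18 hPa.
18^0.636 ≈ 6.286.
V ≈ 6.3 × 6.286 ≈ 39.6 kt.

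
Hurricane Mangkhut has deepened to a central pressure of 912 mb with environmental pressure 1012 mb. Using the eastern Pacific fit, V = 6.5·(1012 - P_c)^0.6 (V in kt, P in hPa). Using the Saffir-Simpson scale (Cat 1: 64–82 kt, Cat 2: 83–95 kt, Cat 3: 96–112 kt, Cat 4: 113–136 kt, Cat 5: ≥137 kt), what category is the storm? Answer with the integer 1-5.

3

ΔP = 1012 − 912 = 100 mb.
V ≈ 6.5 × 100^0.6 = 6.5 × 15.85 ≈ 103 kt.
103 kt falls in the Category 3 band.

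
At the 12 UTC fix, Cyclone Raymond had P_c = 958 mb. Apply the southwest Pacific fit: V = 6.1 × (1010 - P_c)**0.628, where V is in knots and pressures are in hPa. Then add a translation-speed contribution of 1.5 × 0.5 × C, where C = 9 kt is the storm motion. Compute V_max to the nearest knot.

80 kt

ΔP = 1010 − 958 = 52 mb.
52^0.628 ≈ 11.958.
V ≈ 6.1 × 11.958 ≈ 72.9 kt.
Translation term: 1.5 × 0.5 × 9 = 6.75 kt.
Corrected V ≈ 79.65 kt → 80 kt.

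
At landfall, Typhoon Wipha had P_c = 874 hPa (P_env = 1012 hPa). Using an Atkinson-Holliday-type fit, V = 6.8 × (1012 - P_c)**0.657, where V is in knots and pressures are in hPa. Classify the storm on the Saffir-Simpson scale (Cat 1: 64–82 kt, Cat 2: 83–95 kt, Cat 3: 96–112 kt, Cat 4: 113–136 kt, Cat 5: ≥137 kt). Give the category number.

ΔP = 1012 − 874 = 138 hPa.
V ≈ 6.8 × 138^0.657 = 6.8 × 25.46 ≈ 173 kt.
173 kt falls in the Category 5 band.

5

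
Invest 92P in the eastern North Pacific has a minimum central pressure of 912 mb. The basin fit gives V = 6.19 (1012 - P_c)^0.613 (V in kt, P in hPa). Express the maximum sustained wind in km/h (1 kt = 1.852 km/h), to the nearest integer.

193 km/h

ΔP = 1012 − 912 = 100 mb.
V ≈ 6.19 × 100^0.613 = 6.19 × 16.827 ≈ 104.158 kt.
104.158 × 1.852 ≈ 192.90 km/h → 193 km/h.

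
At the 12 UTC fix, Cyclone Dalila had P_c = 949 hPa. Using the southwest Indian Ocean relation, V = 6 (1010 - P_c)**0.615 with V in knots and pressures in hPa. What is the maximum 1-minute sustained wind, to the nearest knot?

75 kt

ΔP = 1010 − 949 = 61 hPa.
61^0.615 ≈ 12.531.
V ≈ 6 × 12.531 ≈ 75.2 kt.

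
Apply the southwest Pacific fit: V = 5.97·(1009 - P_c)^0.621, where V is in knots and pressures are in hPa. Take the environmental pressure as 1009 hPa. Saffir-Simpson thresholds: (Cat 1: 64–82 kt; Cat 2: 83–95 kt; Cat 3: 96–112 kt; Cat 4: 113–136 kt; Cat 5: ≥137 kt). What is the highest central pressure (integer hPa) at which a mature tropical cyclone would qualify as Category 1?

Category 1 begins at V = 64 kt.
Required ΔP = (64/5.97)^(1/0.621) = 10.720^1.610 ≈ 45.60 hPa.
P_c ≤ 1009 − 45.60 = 963.40, so the highest integer P_c is 963 hPa.

963 hPa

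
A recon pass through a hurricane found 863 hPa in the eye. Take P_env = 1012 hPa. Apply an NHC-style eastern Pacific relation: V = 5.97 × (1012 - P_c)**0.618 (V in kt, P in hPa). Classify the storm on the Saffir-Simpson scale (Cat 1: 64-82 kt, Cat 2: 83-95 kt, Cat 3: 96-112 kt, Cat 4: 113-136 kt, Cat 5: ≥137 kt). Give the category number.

4

ΔP = 1012 − 863 = 149 hPa.
V ≈ 5.97 × 149^0.618 = 5.97 × 22.03 ≈ 132 kt.
132 kt falls in the Category 4 band.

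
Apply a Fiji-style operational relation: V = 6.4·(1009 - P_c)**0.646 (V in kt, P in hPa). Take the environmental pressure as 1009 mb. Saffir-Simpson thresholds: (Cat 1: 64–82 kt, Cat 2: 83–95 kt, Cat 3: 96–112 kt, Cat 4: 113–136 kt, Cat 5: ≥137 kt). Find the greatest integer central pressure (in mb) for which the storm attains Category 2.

Category 2 begins at V = 83 kt.
Required ΔP = (83/6.4)^(1/0.646) = 12.969^1.548 ≈ 52.81 mb.
P_c ≤ 1009 − 52.81 = 956.19, so the highest integer P_c is 956 mb.

956 mb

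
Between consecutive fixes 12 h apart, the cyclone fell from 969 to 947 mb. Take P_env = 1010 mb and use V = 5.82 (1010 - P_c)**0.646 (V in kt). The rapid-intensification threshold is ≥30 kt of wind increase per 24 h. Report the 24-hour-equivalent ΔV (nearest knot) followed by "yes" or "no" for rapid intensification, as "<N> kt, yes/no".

V₁: ΔP = 41, V ≈ 5.82 × 41^0.646 ≈ 64.09 kt.
V₂: ΔP = 63, V ≈ 5.82 × 63^0.646 ≈ 84.59 kt.
ΔV over 12 h = 20.50 kt → 24 h equivalent = 20.50 × 24/12 ≈ 41.00 kt.
41 kt ≥ 30 kt ⇒ rapid intensification.

41 kt, yes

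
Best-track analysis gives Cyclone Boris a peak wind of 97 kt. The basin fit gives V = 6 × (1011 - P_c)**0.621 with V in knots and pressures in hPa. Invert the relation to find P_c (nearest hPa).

923 hPa

ΔP = (V / 6)^(1/0.621) = (97/6)^1.610.
97/6 = 16.167; 16.167^1.610 ≈ 88.36 hPa.
P_c = 1011 − 88.36 = 922.64 ≈ 923 hPa.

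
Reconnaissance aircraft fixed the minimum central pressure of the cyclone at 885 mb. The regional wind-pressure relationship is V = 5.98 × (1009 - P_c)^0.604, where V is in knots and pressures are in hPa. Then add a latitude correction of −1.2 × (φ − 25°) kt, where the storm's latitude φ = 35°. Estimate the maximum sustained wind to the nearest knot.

98 kt

ΔP = 1009 − 885 = 124 mb.
124^0.604 ≈ 18.383.
V ≈ 5.98 × 18.383 ≈ 109.9 kt.
Latitude correction: −1.2 × (35 − 25) = -12 kt.
Corrected V ≈ 97.9 kt → 98 kt.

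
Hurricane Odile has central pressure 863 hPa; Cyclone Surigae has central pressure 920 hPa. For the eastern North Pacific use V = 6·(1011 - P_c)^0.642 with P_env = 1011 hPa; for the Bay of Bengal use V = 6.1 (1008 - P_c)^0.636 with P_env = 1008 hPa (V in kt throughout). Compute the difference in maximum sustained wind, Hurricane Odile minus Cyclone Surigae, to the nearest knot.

43 kt

Hurricane Odile: ΔP = 148; V ≈ 6 × 148^0.642 ≈ 148.41 kt.
Cyclone Surigae: ΔP = 88; V ≈ 6.1 × 88^0.636 ≈ 105.20 kt.
Difference ≈ 148.41 − 105.20 = 43.21 → 43 kt.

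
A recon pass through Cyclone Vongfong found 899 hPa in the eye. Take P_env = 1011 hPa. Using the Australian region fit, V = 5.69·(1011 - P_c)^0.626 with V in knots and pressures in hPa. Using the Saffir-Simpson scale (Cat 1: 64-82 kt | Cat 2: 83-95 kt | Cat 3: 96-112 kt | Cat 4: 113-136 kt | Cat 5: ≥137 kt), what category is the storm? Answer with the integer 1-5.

ΔP = 1011 − 899 = 112 hPa.
V ≈ 5.69 × 112^0.626 = 5.69 × 19.18 ≈ 109 kt.
109 kt falls in the Category 3 band.

3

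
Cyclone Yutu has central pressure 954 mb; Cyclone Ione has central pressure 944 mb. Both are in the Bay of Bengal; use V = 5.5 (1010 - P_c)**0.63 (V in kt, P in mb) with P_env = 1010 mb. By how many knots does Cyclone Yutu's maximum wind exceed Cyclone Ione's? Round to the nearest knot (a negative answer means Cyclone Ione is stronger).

-8 kt

Cyclone Yutu: ΔP = 56; V ≈ 5.5 × 56^0.63 ≈ 69.46 kt.
Cyclone Ione: ΔP = 66; V ≈ 5.5 × 66^0.63 ≈ 77.03 kt.
Difference ≈ 69.46 − 77.03 = -7.57 → -8 kt.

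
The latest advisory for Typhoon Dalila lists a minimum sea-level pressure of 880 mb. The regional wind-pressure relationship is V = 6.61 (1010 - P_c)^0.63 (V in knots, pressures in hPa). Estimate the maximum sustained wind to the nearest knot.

ΔP = 1010 − 880 = 130 mb.
130^0.63 ≈ 21.468.
V ≈ 6.61 × 21.468 ≈ 141.9 kt.

142 kt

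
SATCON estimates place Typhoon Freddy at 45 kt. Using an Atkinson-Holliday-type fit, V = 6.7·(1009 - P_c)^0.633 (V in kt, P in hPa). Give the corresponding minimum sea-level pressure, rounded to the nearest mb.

989 mb

ΔP = (V / 6.7)^(1/0.633) = (45/6.7)^1.580.
45/6.7 = 6.716; 6.716^1.580 ≈ 20.26 mb.
P_c = 1009 − 20.26 = 988.74 ≈ 989 mb.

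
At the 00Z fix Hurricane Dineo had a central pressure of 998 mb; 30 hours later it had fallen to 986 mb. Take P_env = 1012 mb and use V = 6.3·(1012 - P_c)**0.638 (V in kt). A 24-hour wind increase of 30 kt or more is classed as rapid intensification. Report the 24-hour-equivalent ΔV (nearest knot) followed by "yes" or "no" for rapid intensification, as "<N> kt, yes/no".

13 kt, no

V₁: ΔP = 14, V ≈ 6.3 × 14^0.638 ≈ 33.93 kt.
V₂: ΔP = 26, V ≈ 6.3 × 26^0.638 ≈ 50.36 kt.
ΔV over 30 h = 16.43 kt → 24 h equivalent = 16.43 × 24/30 ≈ 13.14 kt.
13 kt < 30 kt ⇒ not rapid intensification.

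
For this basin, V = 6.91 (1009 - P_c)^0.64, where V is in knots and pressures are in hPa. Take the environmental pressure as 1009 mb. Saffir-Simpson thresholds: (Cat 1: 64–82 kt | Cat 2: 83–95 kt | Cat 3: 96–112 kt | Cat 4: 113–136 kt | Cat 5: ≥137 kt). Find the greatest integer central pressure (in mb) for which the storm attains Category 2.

Category 2 begins at V = 83 kt.
Required ΔP = (83/6.91)^(1/0.64) = 12.012^1.562 ≈ 48.63 mb.
P_c ≤ 1009 − 48.63 = 960.37, so the highest integer P_c is 960 mb.

960 mb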